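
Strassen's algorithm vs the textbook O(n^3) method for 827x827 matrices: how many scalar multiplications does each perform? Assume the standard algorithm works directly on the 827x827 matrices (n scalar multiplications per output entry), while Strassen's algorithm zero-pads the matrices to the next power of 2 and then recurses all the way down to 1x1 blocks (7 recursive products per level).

Matrix multiplication for 827x827 matrices:

Strassen's algorithm requires power-of-2 dimensions. Pad 827x827 to 1024x1024 (next power of 2).

Standard algorithm: 827^3 = 565609283 multiplications
Strassen's algorithm: 7^(log2(1024)) = 7^10 = 282475249 multiplications
Savings: 565609283 - 282475249 = 283134034 multiplications

Standard: 565609283 multiplications (827^3). Strassen: 282475249 multiplications (7^10, after padding to 1024x1024). Strassen reduces 8 recursive multiplications to 7 at each level.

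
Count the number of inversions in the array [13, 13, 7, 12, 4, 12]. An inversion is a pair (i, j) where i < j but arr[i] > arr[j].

Finding inversions in [13, 13, 7, 12, 4, 12]:

(0, 2): arr[0]=13 > arr[2]=7
(0, 3): arr[0]=13 > arr[3]=12
(0, 4): arr[0]=13 > arr[4]=4
(0, 5): arr[0]=13 > arr[5]=12
(1, 2): arr[1]=13 > arr[2]=7
(1, 3): arr[1]=13 > arr[3]=12
(1, 4): arr[1]=13 > arr[4]=4
(1, 5): arr[1]=13 > arr[5]=12
(2, 4): arr[2]=7 > arr[4]=4
(3, 4): arr[3]=12 > arr[4]=4

Total inversions: 10

The array has 10 inversion(s): (0,2), (0,3), (0,4), (0,5), (1,2), (1,3), (1,4), (1,5), (2,4), (3,4). Each pair (i,j) satisfies i < j and arr[i] > arr[j].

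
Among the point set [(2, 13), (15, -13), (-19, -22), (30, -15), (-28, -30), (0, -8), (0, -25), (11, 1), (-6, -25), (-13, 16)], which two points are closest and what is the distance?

Computing all pairwise distances among 10 points:

d((2, 13), (15, -13)) = 29.0689
d((2, 13), (-19, -22)) = 40.8167
d((2, 13), (30, -15)) = 39.598
d((2, 13), (-28, -30)) = 52.4309
d((2, 13), (0, -8)) = 21.095
d((2, 13), (0, -25)) = 38.0526
d((2, 13), (11, 1)) = 15.0
d((2, 13), (-6, -25)) = 38.833
d((2, 13), (-13, 16)) = 15.2971
d((15, -13), (-19, -22)) = 35.171
d((15, -13), (30, -15)) = 15.1327
d((15, -13), (-28, -30)) = 46.2385
d((15, -13), (0, -8)) = 15.8114
d((15, -13), (0, -25)) = 19.2094
d((15, -13), (11, 1)) = 14.5602
d((15, -13), (-6, -25)) = 24.1868
d((15, -13), (-13, 16)) = 40.3113
d((-19, -22), (30, -15)) = 49.4975
d((-19, -22), (-28, -30)) = 12.0416
d((-19, -22), (0, -8)) = 23.6008
d((-19, -22), (0, -25)) = 19.2354
d((-19, -22), (11, 1)) = 37.8021
d((-19, -22), (-6, -25)) = 13.3417
d((-19, -22), (-13, 16)) = 38.4708
d((30, -15), (-28, -30)) = 59.9083
d((30, -15), (0, -8)) = 30.8058
d((30, -15), (0, -25)) = 31.6228
d((30, -15), (11, 1)) = 24.8395
d((30, -15), (-6, -25)) = 37.3631
d((30, -15), (-13, 16)) = 53.0094
d((-28, -30), (0, -8)) = 35.609
d((-28, -30), (0, -25)) = 28.4429
d((-28, -30), (11, 1)) = 49.8197
d((-28, -30), (-6, -25)) = 22.561
d((-28, -30), (-13, 16)) = 48.3839
d((0, -8), (0, -25)) = 17.0
d((0, -8), (11, 1)) = 14.2127
d((0, -8), (-6, -25)) = 18.0278
d((0, -8), (-13, 16)) = 27.2947
d((0, -25), (11, 1)) = 28.2312
d((0, -25), (-6, -25)) = 6.0 <-- minimum
d((0, -25), (-13, 16)) = 43.0116
d((11, 1), (-6, -25)) = 31.0644
d((11, 1), (-13, 16)) = 28.3019
d((-6, -25), (-13, 16)) = 41.5933

Closest pair: (0, -25) and (-6, -25) with distance 6.0

The closest pair is (0, -25) and (-6, -25) with Euclidean distance 6.0. For 10 points, brute-force pairwise comparison is shown above. For large n, the divide-and-conquer algorithm (sort by x, recurse on halves, check the dividing strip) achieves O(n log n).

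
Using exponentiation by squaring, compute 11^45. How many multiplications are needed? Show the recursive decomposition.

Computing 11^45 by squaring (build up from 11^1; each line after the first costs one multiplication):

11^1 = 11
11^2 = (11^1)^2 = 11^2 = 121
11^4 = (11^2)^2 = 121^2 = 14641
11^5 = 11 * 11^4 = 11 * 14641 = 161051
11^10 = (11^5)^2 = 161051^2 = 25937424601
11^11 = 11 * 11^10 = 11 * 25937424601 = 285311670611
11^22 = (11^11)^2 = 285311670611^2 = 81402749386839761113321
11^44 = (11^22)^2 = 81402749386839761113321^2 = 6626407607736641103900260617069258125403649041
11^45 = 11 * 11^44 = 11 * 6626407607736641103900260617069258125403649041 = 72890483685103052142902866787761839379440139451

Result: 72890483685103052142902866787761839379440139451
Multiplications needed: 8 (8 lines after 11^1)

11^45 = 72890483685103052142902866787761839379440139451. Using exponentiation by squaring, this requires 8 multiplications. The key idea: if the exponent is even, square the half-power; if odd, multiply by the base once.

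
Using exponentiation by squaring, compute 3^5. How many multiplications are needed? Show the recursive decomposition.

Computing 3^5 by squaring (build up from 3^1; each line after the first costs one multiplication):

3^1 = 3
3^2 = (3^1)^2 = 3^2 = 9
3^4 = (3^2)^2 = 9^2 = 81
3^5 = 3 * 3^4 = 3 * 81 = 243

Result: 243
Multiplications needed: 3 (3 lines after 3^1)

3^5 = 243. Using exponentiation by squaring, this requires 3 multiplications. The key idea: if the exponent is even, square the half-power; if odd, multiply by the base once.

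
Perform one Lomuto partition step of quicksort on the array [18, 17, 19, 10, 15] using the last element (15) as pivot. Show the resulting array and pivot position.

Lomuto partition with pivot = 15:

Initial array: [18, 17, 19, 10, 15]

arr[0]=18 > 15: no swap
arr[1]=17 > 15: no swap
arr[2]=19 > 15: no swap
arr[3]=10 <= 15: swap with position 0, array becomes [10, 17, 19, 18, 15]

Place pivot at position 1: [10, 15, 19, 18, 17]
Pivot position: 1

After partitioning with pivot 15, the array becomes [10, 15, 19, 18, 17]. The pivot is placed at index 1. All elements to the left of the pivot are <= 15, and all elements to the right are > 15.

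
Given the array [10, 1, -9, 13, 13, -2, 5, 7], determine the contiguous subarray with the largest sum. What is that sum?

Using Kadane's algorithm on [10, 1, -9, 13, 13, -2, 5, 7]:

Scanning through the array:
Position 1 (value 1): max_ending_here = 11, max_so_far = 11
Position 2 (value -9): max_ending_here = 2, max_so_far = 11
Position 3 (value 13): max_ending_here = 15, max_so_far = 15
Position 4 (value 13): max_ending_here = 28, max_so_far = 28
Position 5 (value -2): max_ending_here = 26, max_so_far = 28
Position 6 (value 5): max_ending_here = 31, max_so_far = 31
Position 7 (value 7): max_ending_here = 38, max_so_far = 38

Maximum subarray: [10, 1, -9, 13, 13, -2, 5, 7]
Maximum sum: 38

The maximum subarray is [10, 1, -9, 13, 13, -2, 5, 7] with sum 38. This subarray runs from index 0 to index 7.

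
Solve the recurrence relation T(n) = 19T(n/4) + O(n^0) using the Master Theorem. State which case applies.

Master Theorem for T(n) = 19T(n/4) + O(n^0):

a = 19, b = 4, c = 0
log_b(a) = log_4(19) = 2.1240

Case 1: c = 0 < log_4(19) = 2.1240
T(n) = O(n^(log_4 19))

For T(n) = 19T(n/4) + O(n^0): log_4(19) = 2.1240. This is Case 1 of the Master Theorem (c < log_b(a), work dominated by leaves), giving O(n^(log_4 19)).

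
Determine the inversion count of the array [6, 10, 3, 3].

Finding inversions in [6, 10, 3, 3]:

(0, 2): arr[0]=6 > arr[2]=3
(0, 3): arr[0]=6 > arr[3]=3
(1, 2): arr[1]=10 > arr[2]=3
(1, 3): arr[1]=10 > arr[3]=3

Total inversions: 4

The array has 4 inversion(s): (0,2), (0,3), (1,2), (1,3). Each pair (i,j) satisfies i < j and arr[i] > arr[j].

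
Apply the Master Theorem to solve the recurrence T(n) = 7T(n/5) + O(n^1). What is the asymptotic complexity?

Master Theorem for T(n) = 7T(n/5) + O(n^1):

a = 7, b = 5, c = 1
log_b(a) = log_5(7) = 1.2091

Case 1: c = 1 < log_5(7) = 1.2091
T(n) = O(n^(log_5 7))

For T(n) = 7T(n/5) + O(n^1): log_5(7) = 1.2091. This is Case 1 of the Master Theorem (c < log_b(a), work dominated by leaves), giving O(n^(log_5 7)).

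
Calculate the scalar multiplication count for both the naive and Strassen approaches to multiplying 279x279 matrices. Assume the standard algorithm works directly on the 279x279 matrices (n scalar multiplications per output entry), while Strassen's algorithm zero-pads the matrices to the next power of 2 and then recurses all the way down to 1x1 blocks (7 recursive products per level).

Matrix multiplication for 279x279 matrices:

Strassen's algorithm requires power-of-2 dimensions. Pad 279x279 to 512x512 (next power of 2).

Standard algorithm: 279^3 = 21717639 multiplications
Strassen's algorithm: 7^(log2(512)) = 7^9 = 40353607 multiplications
Difference: 21717639 - 40353607 = -18635968 (Strassen uses MORE here due to padding overhead — for small or just-over-power-of-2 n, padding can outweigh the per-level savings)

Standard: 21717639 multiplications (279^3). Strassen: 40353607 multiplications (7^9, after padding to 512x512). Strassen reduces 8 recursive multiplications to 7 at each level.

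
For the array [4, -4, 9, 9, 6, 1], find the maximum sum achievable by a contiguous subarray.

Using Kadane's algorithm on [4, -4, 9, 9, 6, 1]:

Scanning through the array:
Position 1 (value -4): max_ending_here = 0, max_so_far = 4
Position 2 (value 9): max_ending_here = 9, max_so_far = 9
Position 3 (value 9): max_ending_here = 18, max_so_far = 18
Position 4 (value 6): max_ending_here = 24, max_so_far = 24
Position 5 (value 1): max_ending_here = 25, max_so_far = 25

Maximum subarray: [4, -4, 9, 9, 6, 1]
Maximum sum: 25

The maximum subarray is [4, -4, 9, 9, 6, 1] with sum 25. This subarray runs from index 0 to index 5.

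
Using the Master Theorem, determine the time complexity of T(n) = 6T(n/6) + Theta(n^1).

Master Theorem for T(n) = 6T(n/6) + O(n^1):

a = 6, b = 6, c = 1
log_b(a) = log_6(6) = 1.0000

Case 2: c = 1 = log_6(6) = 1.0000
T(n) = O(n^1 log n) = O(n log n)

For T(n) = 6T(n/6) + O(n^1): log_6(6) = 1.0000. This is Case 2 of the Master Theorem (c = log_b(a), equal work at all levels), giving O(n log n).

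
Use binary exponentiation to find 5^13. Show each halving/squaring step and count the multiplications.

Computing 5^13 by squaring (build up from 5^1; each line after the first costs one multiplication):

5^1 = 5
5^2 = (5^1)^2 = 5^2 = 25
5^3 = 5 * 5^2 = 5 * 25 = 125
5^6 = (5^3)^2 = 125^2 = 15625
5^12 = (5^6)^2 = 15625^2 = 244140625
5^13 = 5 * 5^12 = 5 * 244140625 = 1220703125

Result: 1220703125
Multiplications needed: 5 (5 lines after 5^1)

5^13 = 1220703125. Using exponentiation by squaring, this requires 5 multiplications. The key idea: if the exponent is even, square the half-power; if odd, multiply by the base once.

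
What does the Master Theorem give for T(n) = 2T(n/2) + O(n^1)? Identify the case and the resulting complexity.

Master Theorem for T(n) = 2T(n/2) + O(n^1):

a = 2, b = 2, c = 1
log_b(a) = log_2(2) = 1.0000

Case 2: c = 1 = log_2(2) = 1.0000
T(n) = O(n^1 log n) = O(n log n)

For T(n) = 2T(n/2) + O(n^1): log_2(2) = 1.0000. This is Case 2 of the Master Theorem (c = log_b(a), equal work at all levels), giving O(n log n).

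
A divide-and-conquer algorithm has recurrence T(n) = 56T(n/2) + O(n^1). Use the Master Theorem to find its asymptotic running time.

Master Theorem for T(n) = 56T(n/2) + O(n^1):

a = 56, b = 2, c = 1
log_b(a) = log_2(56) = 5.8074

Case 1: c = 1 < log_2(56) = 5.8074
T(n) = O(n^(log_2 56))

For T(n) = 56T(n/2) + O(n^1): log_2(56) = 5.8074. This is Case 1 of the Master Theorem (c < log_b(a), work dominated by leaves), giving O(n^(log_2 56)).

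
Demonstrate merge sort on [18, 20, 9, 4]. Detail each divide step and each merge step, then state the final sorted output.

Merge sort trace:

Split: [18, 20, 9, 4] -> [18, 20] and [9, 4]
  Split: [18, 20] -> [18] and [20]
  Merge: [18] + [20] -> [18, 20]
  Split: [9, 4] -> [9] and [4]
  Merge: [9] + [4] -> [4, 9]
Merge: [18, 20] + [4, 9] -> [4, 9, 18, 20]

Final sorted array: [4, 9, 18, 20]

The merge sort proceeds by recursively splitting the array and merging sorted halves.
After all merges, the sorted array is [4, 9, 18, 20].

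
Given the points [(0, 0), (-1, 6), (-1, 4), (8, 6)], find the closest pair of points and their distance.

Computing all pairwise distances among 4 points:

d((0, 0), (-1, 6)) = 6.0828
d((0, 0), (-1, 4)) = 4.1231
d((0, 0), (8, 6)) = 10.0
d((-1, 6), (-1, 4)) = 2.0 <-- minimum
d((-1, 6), (8, 6)) = 9.0
d((-1, 4), (8, 6)) = 9.2195

Closest pair: (-1, 6) and (-1, 4) with distance 2.0

The closest pair is (-1, 6) and (-1, 4) with Euclidean distance 2.0. For 4 points, brute-force pairwise comparison is shown above. For large n, the divide-and-conquer algorithm (sort by x, recurse on halves, check the dividing strip) achieves O(n log n).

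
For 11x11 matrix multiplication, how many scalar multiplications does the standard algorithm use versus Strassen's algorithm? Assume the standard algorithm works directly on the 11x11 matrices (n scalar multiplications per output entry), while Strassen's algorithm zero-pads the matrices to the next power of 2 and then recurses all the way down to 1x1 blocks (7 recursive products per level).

Matrix multiplication for 11x11 matrices:

Strassen's algorithm requires power-of-2 dimensions. Pad 11x11 to 16x16 (next power of 2).

Standard algorithm: 11^3 = 1331 multiplications
Strassen's algorithm: 7^(log2(16)) = 7^4 = 2401 multiplications
Difference: 1331 - 2401 = -1070 (Strassen uses MORE here due to padding overhead — for small or just-over-power-of-2 n, padding can outweigh the per-level savings)

Standard: 1331 multiplications (11^3). Strassen: 2401 multiplications (7^4, after padding to 16x16). Strassen reduces 8 recursive multiplications to 7 at each level.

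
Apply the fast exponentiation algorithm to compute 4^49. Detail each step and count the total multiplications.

Computing 4^49 by squaring (build up from 4^1; each line after the first costs one multiplication):

4^1 = 4
4^2 = (4^1)^2 = 4^2 = 16
4^3 = 4 * 4^2 = 4 * 16 = 64
4^6 = (4^3)^2 = 64^2 = 4096
4^12 = (4^6)^2 = 4096^2 = 16777216
4^24 = (4^12)^2 = 16777216^2 = 281474976710656
4^48 = (4^24)^2 = 281474976710656^2 = 79228162514264337593543950336
4^49 = 4 * 4^48 = 4 * 79228162514264337593543950336 = 316912650057057350374175801344

Result: 316912650057057350374175801344
Multiplications needed: 7 (7 lines after 4^1)

4^49 = 316912650057057350374175801344. Using exponentiation by squaring, this requires 7 multiplications. The key idea: if the exponent is even, square the half-power; if odd, multiply by the base once.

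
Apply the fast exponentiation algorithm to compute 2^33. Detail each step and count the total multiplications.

Computing 2^33 by squaring (build up from 2^1; each line after the first costs one multiplication):

2^1 = 2
2^2 = (2^1)^2 = 2^2 = 4
2^4 = (2^2)^2 = 4^2 = 16
2^8 = (2^4)^2 = 16^2 = 256
2^16 = (2^8)^2 = 256^2 = 65536
2^32 = (2^16)^2 = 65536^2 = 4294967296
2^33 = 2 * 2^32 = 2 * 4294967296 = 8589934592

Result: 8589934592
Multiplications needed: 6 (6 lines after 2^1)

2^33 = 8589934592. Using exponentiation by squaring, this requires 6 multiplications. The key idea: if the exponent is even, square the half-power; if odd, multiply by the base once.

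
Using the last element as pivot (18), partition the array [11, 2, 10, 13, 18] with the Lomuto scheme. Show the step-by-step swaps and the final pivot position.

Lomuto partition with pivot = 18:

Initial array: [11, 2, 10, 13, 18]

arr[0]=11 <= 18: swap with position 0, array becomes [11, 2, 10, 13, 18]
arr[1]=2 <= 18: swap with position 1, array becomes [11, 2, 10, 13, 18]
arr[2]=10 <= 18: swap with position 2, array becomes [11, 2, 10, 13, 18]
arr[3]=13 <= 18: swap with position 3, array becomes [11, 2, 10, 13, 18]

Place pivot at position 4: [11, 2, 10, 13, 18]
Pivot position: 4

After partitioning with pivot 18, the array becomes [11, 2, 10, 13, 18]. The pivot is placed at index 4. All elements to the left of the pivot are <= 18, and all elements to the right are > 18.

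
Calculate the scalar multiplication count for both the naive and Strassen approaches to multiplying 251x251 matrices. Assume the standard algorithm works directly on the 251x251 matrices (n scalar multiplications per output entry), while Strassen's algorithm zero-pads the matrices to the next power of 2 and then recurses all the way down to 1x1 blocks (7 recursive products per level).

Matrix multiplication for 251x251 matrices:

Strassen's algorithm requires power-of-2 dimensions. Pad 251x251 to 256x256 (next power of 2).

Standard algorithm: 251^3 = 15813251 multiplications
Strassen's algorithm: 7^(log2(256)) = 7^8 = 5764801 multiplications
Savings: 15813251 - 5764801 = 10048450 multiplications

Standard: 15813251 multiplications (251^3). Strassen: 5764801 multiplications (7^8, after padding to 256x256). Strassen reduces 8 recursive multiplications to 7 at each level.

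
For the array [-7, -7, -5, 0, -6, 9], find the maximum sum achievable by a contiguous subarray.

Using Kadane's algorithm on [-7, -7, -5, 0, -6, 9]:

Scanning through the array:
Position 1 (value -7): max_ending_here = -7, max_so_far = -7
Position 2 (value -5): max_ending_here = -5, max_so_far = -5
Position 3 (value 0): max_ending_here = 0, max_so_far = 0
Position 4 (value -6): max_ending_here = -6, max_so_far = 0
Position 5 (value 9): max_ending_here = 9, max_so_far = 9

Maximum subarray: [9]
Maximum sum: 9

The maximum subarray is [9] with sum 9. This subarray runs from index 5 to index 5.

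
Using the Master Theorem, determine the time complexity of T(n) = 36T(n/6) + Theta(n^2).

Master Theorem for T(n) = 36T(n/6) + O(n^2):

a = 36, b = 6, c = 2
log_b(a) = log_6(36) = 2.0000

Case 2: c = 2 = log_6(36) = 2.0000
T(n) = O(n^2 log n) = O(n^2 log n)

For T(n) = 36T(n/6) + O(n^2): log_6(36) = 2.0000. This is Case 2 of the Master Theorem (c = log_b(a), equal work at all levels), giving O(n^2 log n).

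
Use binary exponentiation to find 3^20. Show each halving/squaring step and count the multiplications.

Computing 3^20 by squaring (build up from 3^1; each line after the first costs one multiplication):

3^1 = 3
3^2 = (3^1)^2 = 3^2 = 9
3^4 = (3^2)^2 = 9^2 = 81
3^5 = 3 * 3^4 = 3 * 81 = 243
3^10 = (3^5)^2 = 243^2 = 59049
3^20 = (3^10)^2 = 59049^2 = 3486784401

Result: 3486784401
Multiplications needed: 5 (5 lines after 3^1)

3^20 = 3486784401. Using exponentiation by squaring, this requires 5 multiplications. The key idea: if the exponent is even, square the half-power; if odd, multiply by the base once.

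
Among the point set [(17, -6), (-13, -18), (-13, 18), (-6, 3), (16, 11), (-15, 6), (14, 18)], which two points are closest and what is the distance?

Computing all pairwise distances among 7 points:

d((17, -6), (-13, -18)) = 32.311
d((17, -6), (-13, 18)) = 38.4187
d((17, -6), (-6, 3)) = 24.6982
d((17, -6), (16, 11)) = 17.0294
d((17, -6), (-15, 6)) = 34.176
d((17, -6), (14, 18)) = 24.1868
d((-13, -18), (-13, 18)) = 36.0
d((-13, -18), (-6, 3)) = 22.1359
d((-13, -18), (16, 11)) = 41.0122
d((-13, -18), (-15, 6)) = 24.0832
d((-13, -18), (14, 18)) = 45.0
d((-13, 18), (-6, 3)) = 16.5529
d((-13, 18), (16, 11)) = 29.8329
d((-13, 18), (-15, 6)) = 12.1655
d((-13, 18), (14, 18)) = 27.0
d((-6, 3), (16, 11)) = 23.4094
d((-6, 3), (-15, 6)) = 9.4868
d((-6, 3), (14, 18)) = 25.0
d((16, 11), (-15, 6)) = 31.4006
d((16, 11), (14, 18)) = 7.2801 <-- minimum
d((-15, 6), (14, 18)) = 31.3847

Closest pair: (16, 11) and (14, 18) with distance 7.2801

The closest pair is (16, 11) and (14, 18) with Euclidean distance 7.2801. For 7 points, brute-force pairwise comparison is shown above. For large n, the divide-and-conquer algorithm (sort by x, recurse on halves, check the dividing strip) achieves O(n log n).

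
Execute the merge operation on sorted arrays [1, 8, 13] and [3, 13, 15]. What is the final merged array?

Merging process:

Compare 1 vs 3: take 1 from left. Merged: [1]
Compare 8 vs 3: take 3 from right. Merged: [1, 3]
Compare 8 vs 13: take 8 from left. Merged: [1, 3, 8]
Compare 13 vs 13: take 13 from left. Merged: [1, 3, 8, 13]
Append remaining from right: [13, 15]. Merged: [1, 3, 8, 13, 13, 15]

Final merged array: [1, 3, 8, 13, 13, 15]
Total comparisons: 4

The merged array is [1, 3, 8, 13, 13, 15], requiring 4 comparisons. The merge step runs in O(n) time where n is the total number of elements.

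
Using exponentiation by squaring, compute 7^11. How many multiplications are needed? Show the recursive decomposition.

Computing 7^11 by squaring (build up from 7^1; each line after the first costs one multiplication):

7^1 = 7
7^2 = (7^1)^2 = 7^2 = 49
7^4 = (7^2)^2 = 49^2 = 2401
7^5 = 7 * 7^4 = 7 * 2401 = 16807
7^10 = (7^5)^2 = 16807^2 = 282475249
7^11 = 7 * 7^10 = 7 * 282475249 = 1977326743

Result: 1977326743
Multiplications needed: 5 (5 lines after 7^1)

7^11 = 1977326743. Using exponentiation by squaring, this requires 5 multiplications. The key idea: if the exponent is even, square the half-power; if odd, multiply by the base once.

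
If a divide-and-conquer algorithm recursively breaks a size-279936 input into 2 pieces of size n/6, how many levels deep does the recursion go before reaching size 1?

For divide and conquer with division factor 6:

Problem sizes at each level:
Level 0: 279936
Level 1: 46656
Level 2: 7776
Level 3: 1296
Level 4: 216
Level 5: 36
Level 6: 6
Level 7: 1

The root is level 0 and the size-1 base case is level 7 (the tree spans levels 0 through 7, i.e. 8 levels counting the root), so the depth is the number of divisions: log_6(279936) = 7

The recursion tree depth is log_6(279936) = 7. At each level, the problem size is divided by 6, so it takes 7 divisions to reduce to a base case of size 1. The algorithm makes 2 recursive calls at each level.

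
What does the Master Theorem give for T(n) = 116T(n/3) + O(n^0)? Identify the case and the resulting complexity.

Master Theorem for T(n) = 116T(n/3) + O(n^0):

a = 116, b = 3, c = 0
log_b(a) = log_3(116) = 4.3269

Case 1: c = 0 < log_3(116) = 4.3269
T(n) = O(n^(log_3 116))

For T(n) = 116T(n/3) + O(n^0): log_3(116) = 4.3269. This is Case 1 of the Master Theorem (c < log_b(a), work dominated by leaves), giving O(n^(log_3 116)).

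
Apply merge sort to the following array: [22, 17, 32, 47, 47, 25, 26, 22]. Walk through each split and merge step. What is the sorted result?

Merge sort trace:

Split: [22, 17, 32, 47, 47, 25, 26, 22] -> [22, 17, 32, 47] and [47, 25, 26, 22]
  Split: [22, 17, 32, 47] -> [22, 17] and [32, 47]
    Split: [22, 17] -> [22] and [17]
    Merge: [22] + [17] -> [17, 22]
    Split: [32, 47] -> [32] and [47]
    Merge: [32] + [47] -> [32, 47]
  Merge: [17, 22] + [32, 47] -> [17, 22, 32, 47]
  Split: [47, 25, 26, 22] -> [47, 25] and [26, 22]
    Split: [47, 25] -> [47] and [25]
    Merge: [47] + [25] -> [25, 47]
    Split: [26, 22] -> [26] and [22]
    Merge: [26] + [22] -> [22, 26]
  Merge: [25, 47] + [22, 26] -> [22, 25, 26, 47]
Merge: [17, 22, 32, 47] + [22, 25, 26, 47] -> [17, 22, 22, 25, 26, 32, 47, 47]

Final sorted array: [17, 22, 22, 25, 26, 32, 47, 47]

The merge sort proceeds by recursively splitting the array and merging sorted halves.
After all merges, the sorted array is [17, 22, 22, 25, 26, 32, 47, 47].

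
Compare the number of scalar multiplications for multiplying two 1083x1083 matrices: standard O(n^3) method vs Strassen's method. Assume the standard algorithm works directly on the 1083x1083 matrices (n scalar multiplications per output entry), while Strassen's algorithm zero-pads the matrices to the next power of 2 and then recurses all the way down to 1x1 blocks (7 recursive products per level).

Matrix multiplication for 1083x1083 matrices:

Strassen's algorithm requires power-of-2 dimensions. Pad 1083x1083 to 2048x2048 (next power of 2).

Standard algorithm: 1083^3 = 1270238787 multiplications
Strassen's algorithm: 7^(log2(2048)) = 7^11 = 1977326743 multiplications
Difference: 1270238787 - 1977326743 = -707087956 (Strassen uses MORE here due to padding overhead — for small or just-over-power-of-2 n, padding can outweigh the per-level savings)

Standard: 1270238787 multiplications (1083^3). Strassen: 1977326743 multiplications (7^11, after padding to 2048x2048). Strassen reduces 8 recursive multiplications to 7 at each level.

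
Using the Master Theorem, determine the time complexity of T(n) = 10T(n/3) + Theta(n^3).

Master Theorem for T(n) = 10T(n/3) + O(n^3):

a = 10, b = 3, c = 3
log_b(a) = log_3(10) = 2.0959

Case 3: c = 3 > log_3(10) = 2.0959
T(n) = O(n^3) = O(n^3)

For T(n) = 10T(n/3) + O(n^3): log_3(10) = 2.0959. This is Case 3 of the Master Theorem (c > log_b(a), work dominated by root), giving O(n^3).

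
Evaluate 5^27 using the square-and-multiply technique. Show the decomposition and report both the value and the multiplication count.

Computing 5^27 by squaring (build up from 5^1; each line after the first costs one multiplication):

5^1 = 5
5^2 = (5^1)^2 = 5^2 = 25
5^3 = 5 * 5^2 = 5 * 25 = 125
5^6 = (5^3)^2 = 125^2 = 15625
5^12 = (5^6)^2 = 15625^2 = 244140625
5^13 = 5 * 5^12 = 5 * 244140625 = 1220703125
5^26 = (5^13)^2 = 1220703125^2 = 1490116119384765625
5^27 = 5 * 5^26 = 5 * 1490116119384765625 = 7450580596923828125

Result: 7450580596923828125
Multiplications needed: 7 (7 lines after 5^1)

5^27 = 7450580596923828125. Using exponentiation by squaring, this requires 7 multiplications. The key idea: if the exponent is even, square the half-power; if odd, multiply by the base once.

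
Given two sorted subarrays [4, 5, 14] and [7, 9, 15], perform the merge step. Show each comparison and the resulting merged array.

Merging process:

Compare 4 vs 7: take 4 from left. Merged: [4]
Compare 5 vs 7: take 5 from left. Merged: [4, 5]
Compare 14 vs 7: take 7 from right. Merged: [4, 5, 7]
Compare 14 vs 9: take 9 from right. Merged: [4, 5, 7, 9]
Compare 14 vs 15: take 14 from left. Merged: [4, 5, 7, 9, 14]
Append remaining from right: [15]. Merged: [4, 5, 7, 9, 14, 15]

Final merged array: [4, 5, 7, 9, 14, 15]
Total comparisons: 5

The merged array is [4, 5, 7, 9, 14, 15], requiring 5 comparisons. The merge step runs in O(n) time where n is the total number of elements.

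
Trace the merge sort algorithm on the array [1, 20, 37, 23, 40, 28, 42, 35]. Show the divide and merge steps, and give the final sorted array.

Merge sort trace:

Split: [1, 20, 37, 23, 40, 28, 42, 35] -> [1, 20, 37, 23] and [40, 28, 42, 35]
  Split: [1, 20, 37, 23] -> [1, 20] and [37, 23]
    Split: [1, 20] -> [1] and [20]
    Merge: [1] + [20] -> [1, 20]
    Split: [37, 23] -> [37] and [23]
    Merge: [37] + [23] -> [23, 37]
  Merge: [1, 20] + [23, 37] -> [1, 20, 23, 37]
  Split: [40, 28, 42, 35] -> [40, 28] and [42, 35]
    Split: [40, 28] -> [40] and [28]
    Merge: [40] + [28] -> [28, 40]
    Split: [42, 35] -> [42] and [35]
    Merge: [42] + [35] -> [35, 42]
  Merge: [28, 40] + [35, 42] -> [28, 35, 40, 42]
Merge: [1, 20, 23, 37] + [28, 35, 40, 42] -> [1, 20, 23, 28, 35, 37, 40, 42]

Final sorted array: [1, 20, 23, 28, 35, 37, 40, 42]

The merge sort proceeds by recursively splitting the array and merging sorted halves.
After all merges, the sorted array is [1, 20, 23, 28, 35, 37, 40, 42].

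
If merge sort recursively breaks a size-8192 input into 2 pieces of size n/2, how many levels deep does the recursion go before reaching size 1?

For divide and conquer with division factor 2:

Problem sizes at each level:
Level 0: 8192
Level 1: 4096
Level 2: 2048
Level 3: 1024
Level 4: 512
Level 5: 256
Level 6: 128
Level 7: 64
Level 8: 32
Level 9: 16
Level 10: 8
Level 11: 4
Level 12: 2
Level 13: 1

The root is level 0 and the size-1 base case is level 13 (the tree spans levels 0 through 13, i.e. 14 levels counting the root), so the depth is the number of divisions: log_2(8192) = 13

The recursion tree depth is log_2(8192) = 13. At each level, the problem size is divided by 2, so it takes 13 divisions to reduce to a base case of size 1. The algorithm makes 2 recursive calls at each level.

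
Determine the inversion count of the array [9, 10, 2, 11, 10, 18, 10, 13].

Finding inversions in [9, 10, 2, 11, 10, 18, 10, 13]:

(0, 2): arr[0]=9 > arr[2]=2
(1, 2): arr[1]=10 > arr[2]=2
(3, 4): arr[3]=11 > arr[4]=10
(3, 6): arr[3]=11 > arr[6]=10
(5, 6): arr[5]=18 > arr[6]=10
(5, 7): arr[5]=18 > arr[7]=13

Total inversions: 6

The array has 6 inversion(s): (0,2), (1,2), (3,4), (3,6), (5,6), (5,7). Each pair (i,j) satisfies i < j and arr[i] > arr[j].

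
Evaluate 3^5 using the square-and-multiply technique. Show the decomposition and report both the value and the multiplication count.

Computing 3^5 by squaring (build up from 3^1; each line after the first costs one multiplication):

3^1 = 3
3^2 = (3^1)^2 = 3^2 = 9
3^4 = (3^2)^2 = 9^2 = 81
3^5 = 3 * 3^4 = 3 * 81 = 243

Result: 243
Multiplications needed: 3 (3 lines after 3^1)

3^5 = 243. Using exponentiation by squaring, this requires 3 multiplications. The key idea: if the exponent is even, square the half-power; if odd, multiply by the base once.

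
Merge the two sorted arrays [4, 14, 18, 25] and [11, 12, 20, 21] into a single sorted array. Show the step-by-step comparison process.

Merging process:

Compare 4 vs 11: take 4 from left. Merged: [4]
Compare 14 vs 11: take 11 from right. Merged: [4, 11]
Compare 14 vs 12: take 12 from right. Merged: [4, 11, 12]
Compare 14 vs 20: take 14 from left. Merged: [4, 11, 12, 14]
Compare 18 vs 20: take 18 from left. Merged: [4, 11, 12, 14, 18]
Compare 25 vs 20: take 20 from right. Merged: [4, 11, 12, 14, 18, 20]
Compare 25 vs 21: take 21 from right. Merged: [4, 11, 12, 14, 18, 20, 21]
Append remaining from left: [25]. Merged: [4, 11, 12, 14, 18, 20, 21, 25]

Final merged array: [4, 11, 12, 14, 18, 20, 21, 25]
Total comparisons: 7

The merged array is [4, 11, 12, 14, 18, 20, 21, 25], requiring 7 comparisons. The merge step runs in O(n) time where n is the total number of elements.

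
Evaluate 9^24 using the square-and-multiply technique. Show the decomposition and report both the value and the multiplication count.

Computing 9^24 by squaring (build up from 9^1; each line after the first costs one multiplication):

9^1 = 9
9^2 = (9^1)^2 = 9^2 = 81
9^3 = 9 * 9^2 = 9 * 81 = 729
9^6 = (9^3)^2 = 729^2 = 531441
9^12 = (9^6)^2 = 531441^2 = 282429536481
9^24 = (9^12)^2 = 282429536481^2 = 79766443076872509863361

Result: 79766443076872509863361
Multiplications needed: 5 (5 lines after 9^1)

9^24 = 79766443076872509863361. Using exponentiation by squaring, this requires 5 multiplications. The key idea: if the exponent is even, square the half-power; if odd, multiply by the base once.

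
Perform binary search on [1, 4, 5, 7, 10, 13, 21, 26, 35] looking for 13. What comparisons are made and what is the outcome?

Binary search for 13 in [1, 4, 5, 7, 10, 13, 21, 26, 35]:

lo=0, hi=8, mid=4, arr[mid]=10 -> 10 < 13, search right half
lo=5, hi=8, mid=6, arr[mid]=21 -> 21 > 13, search left half
lo=5, hi=5, mid=5, arr[mid]=13 -> Found target at index 5!

Binary search finds 13 at index 5 after 3 comparisons. The search repeatedly halves the search space by comparing with the middle element.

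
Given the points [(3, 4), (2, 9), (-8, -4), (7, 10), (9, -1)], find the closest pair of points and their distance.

Computing all pairwise distances among 5 points:

d((3, 4), (2, 9)) = 5.099 <-- minimum
d((3, 4), (-8, -4)) = 13.6015
d((3, 4), (7, 10)) = 7.2111
d((3, 4), (9, -1)) = 7.8102
d((2, 9), (-8, -4)) = 16.4012
d((2, 9), (7, 10)) = 5.099 <-- minimum
d((2, 9), (9, -1)) = 12.2066
d((-8, -4), (7, 10)) = 20.5183
d((-8, -4), (9, -1)) = 17.2627
d((7, 10), (9, -1)) = 11.1803

Minimum distance: 5.099 (tie among 2 pairs: (3, 4) and (2, 9); (2, 9) and (7, 10))

The minimum Euclidean distance is 5.099. There is a tie: 2 pairs achieve this minimum — (3, 4) and (2, 9); (2, 9) and (7, 10). Any of these is a valid closest pair. For 5 points, brute-force pairwise comparison is shown above. For large n, the divide-and-conquer algorithm (sort by x, recurse on halves, check the dividing strip) achieves O(n log n).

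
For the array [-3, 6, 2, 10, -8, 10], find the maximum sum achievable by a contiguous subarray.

Using Kadane's algorithm on [-3, 6, 2, 10, -8, 10]:

Scanning through the array:
Position 1 (value 6): max_ending_here = 6, max_so_far = 6
Position 2 (value 2): max_ending_here = 8, max_so_far = 8
Position 3 (value 10): max_ending_here = 18, max_so_far = 18
Position 4 (value -8): max_ending_here = 10, max_so_far = 18
Position 5 (value 10): max_ending_here = 20, max_so_far = 20

Maximum subarray: [6, 2, 10, -8, 10]
Maximum sum: 20

The maximum subarray is [6, 2, 10, -8, 10] with sum 20. This subarray runs from index 1 to index 5.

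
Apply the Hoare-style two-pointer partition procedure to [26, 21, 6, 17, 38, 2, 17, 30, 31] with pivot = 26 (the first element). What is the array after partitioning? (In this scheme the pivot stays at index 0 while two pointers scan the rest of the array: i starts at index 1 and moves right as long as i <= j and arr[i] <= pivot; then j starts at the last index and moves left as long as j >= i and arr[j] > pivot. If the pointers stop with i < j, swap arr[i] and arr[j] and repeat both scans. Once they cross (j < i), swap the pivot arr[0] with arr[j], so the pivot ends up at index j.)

Hoare-style two-pointer partition with pivot = 26:

Initial array: [26, 21, 6, 17, 38, 2, 17, 30, 31]

Pointers start at i = 1, j = 8.
i stops at index 4 (arr[4]=38 > 26), j stops at index 6 (arr[6]=17 <= 26): swap arr[4] and arr[6], array becomes [26, 21, 6, 17, 17, 2, 38, 30, 31]
i ends at 6, j ends at 5: the pointers have crossed (j < i), so scanning stops.

Swap pivot arr[0] with arr[5] to place pivot at position 5: [2, 21, 6, 17, 17, 26, 38, 30, 31]
Pivot position: 5

After partitioning with pivot 26, the array becomes [2, 21, 6, 17, 17, 26, 38, 30, 31]. The pivot is placed at index 5. All elements to the left of the pivot are <= 26, and all elements to the right are > 26.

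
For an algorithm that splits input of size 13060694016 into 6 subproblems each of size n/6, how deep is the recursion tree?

For divide and conquer with division factor 6:

Problem sizes at each level:
Level 0: 13060694016
Level 1: 2176782336
Level 2: 362797056
Level 3: 60466176
Level 4: 10077696
Level 5: 1679616
Level 6: 279936
Level 7: 46656
Level 8: 7776
Level 9: 1296
Level 10: 216
Level 11: 36
Level 12: 6
Level 13: 1

The root is level 0 and the size-1 base case is level 13 (the tree spans levels 0 through 13, i.e. 14 levels counting the root), so the depth is the number of divisions: log_6(13060694016) = 13

The recursion tree depth is log_6(13060694016) = 13. At each level, the problem size is divided by 6, so it takes 13 divisions to reduce to a base case of size 1. The algorithm makes 6 recursive calls at each level.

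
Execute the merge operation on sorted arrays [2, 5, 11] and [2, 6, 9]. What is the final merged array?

Merging process:

Compare 2 vs 2: take 2 from left. Merged: [2]
Compare 5 vs 2: take 2 from right. Merged: [2, 2]
Compare 5 vs 6: take 5 from left. Merged: [2, 2, 5]
Compare 11 vs 6: take 6 from right. Merged: [2, 2, 5, 6]
Compare 11 vs 9: take 9 from right. Merged: [2, 2, 5, 6, 9]
Append remaining from left: [11]. Merged: [2, 2, 5, 6, 9, 11]

Final merged array: [2, 2, 5, 6, 9, 11]
Total comparisons: 5

The merged array is [2, 2, 5, 6, 9, 11], requiring 5 comparisons. The merge step runs in O(n) time where n is the total number of elements.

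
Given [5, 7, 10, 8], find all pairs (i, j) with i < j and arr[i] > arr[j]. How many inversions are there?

Finding inversions in [5, 7, 10, 8]:

(2, 3): arr[2]=10 > arr[3]=8

Total inversions: 1

The array has 1 inversion(s): (2,3). Each pair (i,j) satisfies i < j and arr[i] > arr[j].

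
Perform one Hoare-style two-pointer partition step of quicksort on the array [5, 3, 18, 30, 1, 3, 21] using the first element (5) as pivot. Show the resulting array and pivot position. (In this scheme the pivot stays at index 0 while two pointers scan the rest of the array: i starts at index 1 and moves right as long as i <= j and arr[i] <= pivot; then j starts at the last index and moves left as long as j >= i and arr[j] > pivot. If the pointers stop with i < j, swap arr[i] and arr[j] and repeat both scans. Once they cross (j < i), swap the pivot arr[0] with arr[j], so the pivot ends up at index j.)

Hoare-style two-pointer partition with pivot = 5:

Initial array: [5, 3, 18, 30, 1, 3, 21]

Pointers start at i = 1, j = 6.
i stops at index 2 (arr[2]=18 > 5), j stops at index 5 (arr[5]=3 <= 5): swap arr[2] and arr[5], array becomes [5, 3, 3, 30, 1, 18, 21]
i stops at index 3 (arr[3]=30 > 5), j stops at index 4 (arr[4]=1 <= 5): swap arr[3] and arr[4], array becomes [5, 3, 3, 1, 30, 18, 21]
i ends at 4, j ends at 3: the pointers have crossed (j < i), so scanning stops.

Swap pivot arr[0] with arr[3] to place pivot at position 3: [1, 3, 3, 5, 30, 18, 21]
Pivot position: 3

After partitioning with pivot 5, the array becomes [1, 3, 3, 5, 30, 18, 21]. The pivot is placed at index 3. All elements to the left of the pivot are <= 5, and all elements to the right are > 5.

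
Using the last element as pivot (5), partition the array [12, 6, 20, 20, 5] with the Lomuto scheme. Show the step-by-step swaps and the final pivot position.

Lomuto partition with pivot = 5:

Initial array: [12, 6, 20, 20, 5]

arr[0]=12 > 5: no swap
arr[1]=6 > 5: no swap
arr[2]=20 > 5: no swap
arr[3]=20 > 5: no swap

Place pivot at position 0: [5, 6, 20, 20, 12]
Pivot position: 0

After partitioning with pivot 5, the array becomes [5, 6, 20, 20, 12]. The pivot is placed at index 0. All elements to the left of the pivot are <= 5, and all elements to the right are > 5.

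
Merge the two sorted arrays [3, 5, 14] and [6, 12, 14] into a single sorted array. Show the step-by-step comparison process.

Merging process:

Compare 3 vs 6: take 3 from left. Merged: [3]
Compare 5 vs 6: take 5 from left. Merged: [3, 5]
Compare 14 vs 6: take 6 from right. Merged: [3, 5, 6]
Compare 14 vs 12: take 12 from right. Merged: [3, 5, 6, 12]
Compare 14 vs 14: take 14 from left. Merged: [3, 5, 6, 12, 14]
Append remaining from right: [14]. Merged: [3, 5, 6, 12, 14, 14]

Final merged array: [3, 5, 6, 12, 14, 14]
Total comparisons: 5

The merged array is [3, 5, 6, 12, 14, 14], requiring 5 comparisons. The merge step runs in O(n) time where n is the total number of elements.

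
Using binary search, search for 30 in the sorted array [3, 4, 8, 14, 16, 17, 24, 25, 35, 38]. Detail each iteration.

Binary search for 30 in [3, 4, 8, 14, 16, 17, 24, 25, 35, 38]:

lo=0, hi=9, mid=4, arr[mid]=16 -> 16 < 30, search right half
lo=5, hi=9, mid=7, arr[mid]=25 -> 25 < 30, search right half
lo=8, hi=9, mid=8, arr[mid]=35 -> 35 > 30, search left half
lo=8 > hi=7, target 30 not found

Binary search determines that 30 is not in the array after 3 comparisons. The search space was exhausted without finding the target.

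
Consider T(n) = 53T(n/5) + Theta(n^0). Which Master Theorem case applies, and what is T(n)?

Master Theorem for T(n) = 53T(n/5) + O(n^0):

a = 53, b = 5, c = 0
log_b(a) = log_5(53) = 2.4669

Case 1: c = 0 < log_5(53) = 2.4669
T(n) = O(n^(log_5 53))

For T(n) = 53T(n/5) + O(n^0): log_5(53) = 2.4669. This is Case 1 of the Master Theorem (c < log_b(a), work dominated by leaves), giving O(n^(log_5 53)).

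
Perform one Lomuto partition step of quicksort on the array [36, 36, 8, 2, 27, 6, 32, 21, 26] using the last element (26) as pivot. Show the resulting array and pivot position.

Lomuto partition with pivot = 26:

Initial array: [36, 36, 8, 2, 27, 6, 32, 21, 26]

arr[0]=36 > 26: no swap
arr[1]=36 > 26: no swap
arr[2]=8 <= 26: swap with position 0, array becomes [8, 36, 36, 2, 27, 6, 32, 21, 26]
arr[3]=2 <= 26: swap with position 1, array becomes [8, 2, 36, 36, 27, 6, 32, 21, 26]
arr[4]=27 > 26: no swap
arr[5]=6 <= 26: swap with position 2, array becomes [8, 2, 6, 36, 27, 36, 32, 21, 26]
arr[6]=32 > 26: no swap
arr[7]=21 <= 26: swap with position 3, array becomes [8, 2, 6, 21, 27, 36, 32, 36, 26]

Place pivot at position 4: [8, 2, 6, 21, 26, 36, 32, 36, 27]
Pivot position: 4

After partitioning with pivot 26, the array becomes [8, 2, 6, 21, 26, 36, 32, 36, 27]. The pivot is placed at index 4. All elements to the left of the pivot are <= 26, and all elements to the right are > 26.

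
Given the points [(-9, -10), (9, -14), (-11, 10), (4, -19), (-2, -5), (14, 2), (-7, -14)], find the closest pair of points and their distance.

Computing all pairwise distances among 7 points:

d((-9, -10), (9, -14)) = 18.4391
d((-9, -10), (-11, 10)) = 20.0998
d((-9, -10), (4, -19)) = 15.8114
d((-9, -10), (-2, -5)) = 8.6023
d((-9, -10), (14, 2)) = 25.9422
d((-9, -10), (-7, -14)) = 4.4721 <-- minimum
d((9, -14), (-11, 10)) = 31.241
d((9, -14), (4, -19)) = 7.0711
d((9, -14), (-2, -5)) = 14.2127
d((9, -14), (14, 2)) = 16.7631
d((9, -14), (-7, -14)) = 16.0
d((-11, 10), (4, -19)) = 32.6497
d((-11, 10), (-2, -5)) = 17.4929
d((-11, 10), (14, 2)) = 26.2488
d((-11, 10), (-7, -14)) = 24.3311
d((4, -19), (-2, -5)) = 15.2315
d((4, -19), (14, 2)) = 23.2594
d((4, -19), (-7, -14)) = 12.083
d((-2, -5), (14, 2)) = 17.4642
d((-2, -5), (-7, -14)) = 10.2956
d((14, 2), (-7, -14)) = 26.4008

Closest pair: (-9, -10) and (-7, -14) with distance 4.4721

The closest pair is (-9, -10) and (-7, -14) with Euclidean distance 4.4721. For 7 points, brute-force pairwise comparison is shown above. For large n, the divide-and-conquer algorithm (sort by x, recurse on halves, check the dividing strip) achieves O(n log n).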